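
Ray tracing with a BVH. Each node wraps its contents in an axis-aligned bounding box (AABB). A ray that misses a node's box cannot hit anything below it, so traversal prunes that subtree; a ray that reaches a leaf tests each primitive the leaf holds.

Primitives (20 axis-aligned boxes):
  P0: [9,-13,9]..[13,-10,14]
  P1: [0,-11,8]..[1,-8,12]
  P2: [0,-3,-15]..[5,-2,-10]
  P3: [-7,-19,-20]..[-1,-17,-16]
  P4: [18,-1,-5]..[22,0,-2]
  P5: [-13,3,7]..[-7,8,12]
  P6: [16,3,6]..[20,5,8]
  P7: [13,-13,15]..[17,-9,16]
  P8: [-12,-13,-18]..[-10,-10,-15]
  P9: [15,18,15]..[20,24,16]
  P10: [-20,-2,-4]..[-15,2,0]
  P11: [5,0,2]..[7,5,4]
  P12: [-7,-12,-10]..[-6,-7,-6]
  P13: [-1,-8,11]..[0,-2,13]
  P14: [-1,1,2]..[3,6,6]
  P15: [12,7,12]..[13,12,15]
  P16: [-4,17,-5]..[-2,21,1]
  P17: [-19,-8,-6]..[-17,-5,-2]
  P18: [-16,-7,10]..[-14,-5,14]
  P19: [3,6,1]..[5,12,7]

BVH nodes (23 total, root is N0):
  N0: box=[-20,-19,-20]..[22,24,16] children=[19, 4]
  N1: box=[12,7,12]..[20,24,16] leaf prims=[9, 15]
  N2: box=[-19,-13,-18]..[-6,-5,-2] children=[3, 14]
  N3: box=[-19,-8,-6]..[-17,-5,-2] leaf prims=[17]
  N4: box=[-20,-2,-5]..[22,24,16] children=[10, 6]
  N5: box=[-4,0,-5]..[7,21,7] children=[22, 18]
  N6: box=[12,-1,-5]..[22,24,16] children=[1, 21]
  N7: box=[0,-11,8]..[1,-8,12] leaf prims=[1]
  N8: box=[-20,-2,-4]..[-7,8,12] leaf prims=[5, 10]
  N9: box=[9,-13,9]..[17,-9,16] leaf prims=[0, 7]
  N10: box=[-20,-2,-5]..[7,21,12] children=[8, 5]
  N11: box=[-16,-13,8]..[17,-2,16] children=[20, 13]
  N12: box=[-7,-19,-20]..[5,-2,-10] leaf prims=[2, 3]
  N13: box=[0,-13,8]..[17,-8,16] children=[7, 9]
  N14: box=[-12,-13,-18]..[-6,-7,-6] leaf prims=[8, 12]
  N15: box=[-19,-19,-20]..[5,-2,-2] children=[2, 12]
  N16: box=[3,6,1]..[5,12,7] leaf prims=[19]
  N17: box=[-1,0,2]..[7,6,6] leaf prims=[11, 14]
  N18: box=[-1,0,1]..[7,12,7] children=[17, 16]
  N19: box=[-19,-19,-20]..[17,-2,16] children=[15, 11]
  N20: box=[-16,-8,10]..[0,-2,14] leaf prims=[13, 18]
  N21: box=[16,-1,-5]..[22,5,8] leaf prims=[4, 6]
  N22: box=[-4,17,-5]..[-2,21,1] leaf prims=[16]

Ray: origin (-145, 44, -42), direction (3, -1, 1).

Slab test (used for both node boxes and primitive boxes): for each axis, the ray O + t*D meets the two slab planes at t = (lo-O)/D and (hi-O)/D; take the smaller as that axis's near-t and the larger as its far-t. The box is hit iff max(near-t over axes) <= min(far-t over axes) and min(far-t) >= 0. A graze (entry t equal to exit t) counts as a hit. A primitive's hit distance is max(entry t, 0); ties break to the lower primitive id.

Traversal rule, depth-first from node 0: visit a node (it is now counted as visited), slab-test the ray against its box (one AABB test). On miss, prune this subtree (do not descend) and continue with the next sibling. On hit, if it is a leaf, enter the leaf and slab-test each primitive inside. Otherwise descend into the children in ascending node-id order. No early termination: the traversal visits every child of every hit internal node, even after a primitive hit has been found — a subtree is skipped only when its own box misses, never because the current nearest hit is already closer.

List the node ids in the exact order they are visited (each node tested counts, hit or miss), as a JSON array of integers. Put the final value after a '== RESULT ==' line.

Traverse from the root:
N0 x:[125/3,167/3] y:[20,63] z:[22,58] -> hit [125/3,167/3], descend [4, 19]
  N4 x:[125/3,167/3] y:[20,46] z:[37,58] -> hit [125/3,46], descend [6, 10]
    N6 x:[157/3,167/3] y:[20,45] z:[37,58] -> miss, prune
    N10 x:[125/3,152/3] y:[23,46] z:[37,54] -> hit [125/3,46], descend [5, 8]
      N5 x:[47,152/3] y:[23,44] z:[37,49] -> miss, prune
      N8 x:[125/3,46] y:[36,46] z:[38,54] -> hit [125/3,46] leaf, test {P5(miss), P10@t=42}
  N19 x:[42,54] y:[46,63] z:[22,58] -> hit [46,54], descend [11, 15]
    N11 x:[43,54] y:[46,57] z:[50,58] -> hit [50,54], descend [13, 20]
      N13 x:[145/3,54] y:[52,57] z:[50,58] -> hit [52,54], descend [7, 9]
        N7 x:[145/3,146/3] y:[52,55] z:[50,54] -> miss, prune
        N9 x:[154/3,54] y:[53,57] z:[51,58] -> hit [53,54] leaf, test {P0(miss), P7(miss)}
      N20 x:[43,145/3] y:[46,52] z:[52,56] -> miss, prune
    N15 x:[42,50] y:[46,63] z:[22,40] -> miss, prune

13 AABB tests over nodes [0, 4, 6, 10, 5, 8, 19, 11, 13, 7, 9, 20, 15]; 2 leaves entered; closest P10.

== RESULT ==
[0, 4, 6, 10, 5, 8, 19, 11, 13, 7, 9, 20, 15]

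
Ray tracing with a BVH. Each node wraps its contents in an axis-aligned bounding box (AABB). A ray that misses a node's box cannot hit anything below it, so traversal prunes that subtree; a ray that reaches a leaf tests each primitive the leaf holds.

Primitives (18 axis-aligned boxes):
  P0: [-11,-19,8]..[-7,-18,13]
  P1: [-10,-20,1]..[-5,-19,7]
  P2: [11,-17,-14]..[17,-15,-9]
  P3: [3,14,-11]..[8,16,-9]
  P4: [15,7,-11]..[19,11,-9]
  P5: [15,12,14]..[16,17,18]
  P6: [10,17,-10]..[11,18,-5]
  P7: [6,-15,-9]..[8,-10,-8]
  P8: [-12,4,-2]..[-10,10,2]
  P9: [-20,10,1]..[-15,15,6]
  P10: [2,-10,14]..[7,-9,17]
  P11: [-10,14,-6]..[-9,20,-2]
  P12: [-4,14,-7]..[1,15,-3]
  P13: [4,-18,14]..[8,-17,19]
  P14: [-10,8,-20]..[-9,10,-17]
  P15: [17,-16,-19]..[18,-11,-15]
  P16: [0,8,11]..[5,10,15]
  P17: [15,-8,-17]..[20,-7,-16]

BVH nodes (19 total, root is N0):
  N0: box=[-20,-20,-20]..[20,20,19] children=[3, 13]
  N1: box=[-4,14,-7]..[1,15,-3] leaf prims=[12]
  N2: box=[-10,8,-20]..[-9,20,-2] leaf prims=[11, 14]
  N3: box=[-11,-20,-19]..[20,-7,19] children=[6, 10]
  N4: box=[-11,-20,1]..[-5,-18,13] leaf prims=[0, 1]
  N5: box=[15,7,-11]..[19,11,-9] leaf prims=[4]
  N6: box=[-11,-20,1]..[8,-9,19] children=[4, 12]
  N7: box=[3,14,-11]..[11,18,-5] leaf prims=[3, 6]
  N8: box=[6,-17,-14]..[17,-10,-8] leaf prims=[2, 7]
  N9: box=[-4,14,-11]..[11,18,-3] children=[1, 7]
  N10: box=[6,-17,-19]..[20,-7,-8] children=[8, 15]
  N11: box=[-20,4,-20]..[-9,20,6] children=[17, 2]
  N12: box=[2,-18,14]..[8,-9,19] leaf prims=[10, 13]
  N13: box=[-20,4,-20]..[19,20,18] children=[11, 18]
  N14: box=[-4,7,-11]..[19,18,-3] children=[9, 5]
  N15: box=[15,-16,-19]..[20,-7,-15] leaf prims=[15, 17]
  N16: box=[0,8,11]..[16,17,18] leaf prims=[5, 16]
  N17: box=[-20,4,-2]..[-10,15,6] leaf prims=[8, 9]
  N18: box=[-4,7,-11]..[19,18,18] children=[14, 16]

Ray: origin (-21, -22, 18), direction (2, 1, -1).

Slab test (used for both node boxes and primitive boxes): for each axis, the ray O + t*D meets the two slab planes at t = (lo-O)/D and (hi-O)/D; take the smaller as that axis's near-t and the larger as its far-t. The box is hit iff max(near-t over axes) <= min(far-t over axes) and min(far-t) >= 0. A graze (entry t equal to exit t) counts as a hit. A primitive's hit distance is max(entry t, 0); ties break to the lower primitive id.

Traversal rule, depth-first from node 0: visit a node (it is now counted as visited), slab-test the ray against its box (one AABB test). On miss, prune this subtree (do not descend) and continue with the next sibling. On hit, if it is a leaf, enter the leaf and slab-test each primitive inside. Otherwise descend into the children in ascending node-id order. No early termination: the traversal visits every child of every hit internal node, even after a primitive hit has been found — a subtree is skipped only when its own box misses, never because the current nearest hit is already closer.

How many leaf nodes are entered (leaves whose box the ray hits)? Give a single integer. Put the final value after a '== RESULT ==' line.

Traverse from the root:
N0 x:[1/2,41/2] y:[2,42] z:[-1,38] -> hit [2,41/2], descend [3, 13]
  N3 x:[5,41/2] y:[2,15] z:[-1,37] -> hit [5,15], descend [6, 10]
    N6 x:[5,29/2] y:[2,13] z:[-1,17] -> hit [5,13], descend [4, 12]
      N4 x:[5,8] y:[2,4] z:[5,17] -> miss, prune
      N12 x:[23/2,29/2] y:[4,13] z:[-1,4] -> miss, prune
    N10 x:[27/2,41/2] y:[5,15] z:[26,37] -> miss, prune
  N13 x:[1/2,20] y:[26,42] z:[0,38] -> miss, prune

order=[0, 3, 6, 4, 12, 10, 13]  |boxes|=7  |leaves|=0  hit=miss

== RESULT ==
0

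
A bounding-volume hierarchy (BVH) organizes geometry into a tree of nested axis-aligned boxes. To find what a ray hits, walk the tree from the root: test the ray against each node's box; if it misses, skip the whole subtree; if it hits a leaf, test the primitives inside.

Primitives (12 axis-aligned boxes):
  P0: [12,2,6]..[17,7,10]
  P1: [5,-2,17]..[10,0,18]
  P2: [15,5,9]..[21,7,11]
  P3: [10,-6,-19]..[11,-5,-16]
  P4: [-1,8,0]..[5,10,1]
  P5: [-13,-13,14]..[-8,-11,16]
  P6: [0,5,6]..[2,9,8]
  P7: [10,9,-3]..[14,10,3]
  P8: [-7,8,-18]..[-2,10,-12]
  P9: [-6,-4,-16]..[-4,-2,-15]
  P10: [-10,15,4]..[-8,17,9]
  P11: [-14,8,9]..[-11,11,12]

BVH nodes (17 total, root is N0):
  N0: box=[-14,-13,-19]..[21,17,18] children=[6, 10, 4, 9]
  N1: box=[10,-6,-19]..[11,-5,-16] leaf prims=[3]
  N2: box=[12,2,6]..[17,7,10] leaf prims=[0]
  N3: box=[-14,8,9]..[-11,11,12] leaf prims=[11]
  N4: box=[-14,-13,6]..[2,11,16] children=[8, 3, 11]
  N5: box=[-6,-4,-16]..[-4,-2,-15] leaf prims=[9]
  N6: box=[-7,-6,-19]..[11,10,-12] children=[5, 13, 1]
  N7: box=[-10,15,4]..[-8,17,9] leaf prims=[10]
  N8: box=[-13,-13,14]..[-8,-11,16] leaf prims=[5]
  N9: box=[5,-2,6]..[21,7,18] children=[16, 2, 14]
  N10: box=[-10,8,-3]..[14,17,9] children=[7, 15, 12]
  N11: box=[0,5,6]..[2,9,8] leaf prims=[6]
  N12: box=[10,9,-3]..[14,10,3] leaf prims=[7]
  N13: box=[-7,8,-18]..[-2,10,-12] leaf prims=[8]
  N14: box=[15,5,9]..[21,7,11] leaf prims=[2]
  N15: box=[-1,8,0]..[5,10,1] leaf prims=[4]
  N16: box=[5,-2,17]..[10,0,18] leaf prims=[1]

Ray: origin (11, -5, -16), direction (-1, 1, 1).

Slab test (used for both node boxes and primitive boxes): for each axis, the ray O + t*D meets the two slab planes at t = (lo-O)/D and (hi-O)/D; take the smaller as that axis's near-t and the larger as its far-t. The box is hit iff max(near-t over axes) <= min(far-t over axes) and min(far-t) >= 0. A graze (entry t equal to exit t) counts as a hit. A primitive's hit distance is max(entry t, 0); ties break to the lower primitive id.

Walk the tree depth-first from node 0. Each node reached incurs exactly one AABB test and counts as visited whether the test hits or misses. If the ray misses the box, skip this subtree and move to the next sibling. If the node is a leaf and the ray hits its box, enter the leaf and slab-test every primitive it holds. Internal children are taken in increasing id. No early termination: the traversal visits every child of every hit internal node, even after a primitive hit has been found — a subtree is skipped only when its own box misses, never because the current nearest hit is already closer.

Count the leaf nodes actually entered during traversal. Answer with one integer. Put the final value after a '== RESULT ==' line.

Trace the traversal:
N0 x:[-10,25] y:[-8,22] z:[-3,34] -> hit [-3,22], descend [4, 6, 9, 10]
  N4 x:[9,25] y:[-8,16] z:[22,32] -> miss, prune
  N6 x:[0,18] y:[-1,15] z:[-3,4] -> hit [0,4], descend [1, 5, 13]
    N1 x:[0,1] y:[-1,0] z:[-3,0] -> hit [0,0] leaf, test {P3@t=0}
    N5 x:[15,17] y:[1,3] z:[0,1] -> miss, prune
    N13 x:[13,18] y:[13,15] z:[-2,4] -> miss, prune
  N9 x:[-10,6] y:[3,12] z:[22,34] -> miss, prune
  N10 x:[-3,21] y:[13,22] z:[13,25] -> hit [13,21], descend [7, 12, 15]
    N7 x:[19,21] y:[20,22] z:[20,25] -> hit [20,21] leaf, test {P10@t=20}
    N12 x:[-3,1] y:[14,15] z:[13,19] -> miss, prune
    N15 x:[6,12] y:[13,15] z:[16,17] -> miss, prune

Summary -> nodes [0, 4, 6, 1, 5, 13, 9, 10, 7, 12, 15]; box-tests=11; leaf-entries=2; first=P3

== RESULT ==
2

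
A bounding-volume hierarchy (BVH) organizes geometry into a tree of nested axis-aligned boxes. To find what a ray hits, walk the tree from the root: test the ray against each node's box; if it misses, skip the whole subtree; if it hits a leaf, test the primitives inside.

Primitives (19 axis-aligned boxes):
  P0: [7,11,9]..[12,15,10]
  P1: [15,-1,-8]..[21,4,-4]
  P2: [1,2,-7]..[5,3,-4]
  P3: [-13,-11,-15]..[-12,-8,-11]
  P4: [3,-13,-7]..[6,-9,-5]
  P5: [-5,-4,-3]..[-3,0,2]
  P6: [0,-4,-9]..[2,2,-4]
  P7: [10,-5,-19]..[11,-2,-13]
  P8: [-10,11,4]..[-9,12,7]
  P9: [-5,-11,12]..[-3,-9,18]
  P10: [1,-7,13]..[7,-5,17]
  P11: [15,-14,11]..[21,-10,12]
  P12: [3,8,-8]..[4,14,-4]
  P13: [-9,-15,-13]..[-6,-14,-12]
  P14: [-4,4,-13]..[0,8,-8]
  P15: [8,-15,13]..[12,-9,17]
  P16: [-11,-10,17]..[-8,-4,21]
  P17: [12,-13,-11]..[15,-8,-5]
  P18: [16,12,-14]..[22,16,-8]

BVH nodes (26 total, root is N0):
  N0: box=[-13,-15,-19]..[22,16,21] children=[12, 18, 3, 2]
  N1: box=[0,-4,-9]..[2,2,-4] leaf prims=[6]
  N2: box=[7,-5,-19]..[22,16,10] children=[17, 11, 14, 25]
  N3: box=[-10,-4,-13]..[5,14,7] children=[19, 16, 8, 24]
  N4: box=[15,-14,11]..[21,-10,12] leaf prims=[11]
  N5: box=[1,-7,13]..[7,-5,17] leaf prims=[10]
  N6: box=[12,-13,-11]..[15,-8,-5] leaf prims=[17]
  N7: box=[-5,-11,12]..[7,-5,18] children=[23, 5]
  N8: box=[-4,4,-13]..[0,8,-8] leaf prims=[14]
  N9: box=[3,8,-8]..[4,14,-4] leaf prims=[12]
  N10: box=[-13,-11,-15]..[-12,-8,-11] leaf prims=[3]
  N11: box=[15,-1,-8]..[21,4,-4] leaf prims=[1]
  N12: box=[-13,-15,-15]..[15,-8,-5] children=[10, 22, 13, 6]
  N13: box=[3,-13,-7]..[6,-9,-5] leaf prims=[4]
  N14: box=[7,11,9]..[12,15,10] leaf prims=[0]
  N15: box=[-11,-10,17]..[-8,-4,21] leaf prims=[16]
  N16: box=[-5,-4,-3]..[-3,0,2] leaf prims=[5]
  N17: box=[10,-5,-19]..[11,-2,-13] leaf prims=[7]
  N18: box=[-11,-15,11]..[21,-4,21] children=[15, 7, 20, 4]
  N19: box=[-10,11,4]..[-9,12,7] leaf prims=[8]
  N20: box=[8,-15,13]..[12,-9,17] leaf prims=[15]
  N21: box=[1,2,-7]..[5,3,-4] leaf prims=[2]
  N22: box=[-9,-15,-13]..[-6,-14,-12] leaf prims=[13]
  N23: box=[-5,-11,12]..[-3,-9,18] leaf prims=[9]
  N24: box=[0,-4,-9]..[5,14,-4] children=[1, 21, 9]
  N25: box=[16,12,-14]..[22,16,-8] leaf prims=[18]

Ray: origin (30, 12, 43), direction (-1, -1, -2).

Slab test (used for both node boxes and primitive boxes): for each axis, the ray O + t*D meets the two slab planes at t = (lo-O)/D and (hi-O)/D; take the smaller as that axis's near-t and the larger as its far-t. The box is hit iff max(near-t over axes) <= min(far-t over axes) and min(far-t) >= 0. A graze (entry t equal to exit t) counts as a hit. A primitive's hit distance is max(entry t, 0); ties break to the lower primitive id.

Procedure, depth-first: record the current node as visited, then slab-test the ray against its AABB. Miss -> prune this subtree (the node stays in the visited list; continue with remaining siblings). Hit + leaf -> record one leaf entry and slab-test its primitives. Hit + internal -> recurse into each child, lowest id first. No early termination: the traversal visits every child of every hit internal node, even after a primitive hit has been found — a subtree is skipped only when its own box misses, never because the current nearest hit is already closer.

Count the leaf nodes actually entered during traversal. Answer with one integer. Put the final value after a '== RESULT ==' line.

Trace the traversal:
N0 x:[8,43] y:[-4,27] z:[11,31] -> hit [11,27], descend [2, 3, 12, 18]
  N2 x:[8,23] y:[-4,17] z:[33/2,31] -> hit [33/2,17], descend [11, 14, 17, 25]
    N11 x:[9,15] y:[8,13] z:[47/2,51/2] -> miss, prune
    N14 x:[18,23] y:[-3,1] z:[33/2,17] -> miss, prune
    N17 x:[19,20] y:[14,17] z:[28,31] -> miss, prune
    N25 x:[8,14] y:[-4,0] z:[51/2,57/2] -> miss, prune
  N3 x:[25,40] y:[-2,16] z:[18,28] -> miss, prune
  N12 x:[15,43] y:[20,27] z:[24,29] -> hit [24,27], descend [6, 10, 13, 22]
    N6 x:[15,18] y:[20,25] z:[24,27] -> miss, prune
    N10 x:[42,43] y:[20,23] z:[27,29] -> miss, prune
    N13 x:[24,27] y:[21,25] z:[24,25] -> hit [24,25] leaf, test {P4@t=24}
    N22 x:[36,39] y:[26,27] z:[55/2,28] -> miss, prune
  N18 x:[9,41] y:[16,27] z:[11,16] -> hit [16,16], descend [4, 7, 15, 20]
    N4 x:[9,15] y:[22,26] z:[31/2,16] -> miss, prune
    N7 x:[23,35] y:[17,23] z:[25/2,31/2] -> miss, prune
    N15 x:[38,41] y:[16,22] z:[11,13] -> miss, prune
    N20 x:[18,22] y:[21,27] z:[13,15] -> miss, prune

17 AABB tests over nodes [0, 2, 11, 14, 17, 25, 3, 12, 6, 10, 13, 22, 18, 4, 7, 15, 20]; 1 leaf entered; closest P4.

== RESULT ==
1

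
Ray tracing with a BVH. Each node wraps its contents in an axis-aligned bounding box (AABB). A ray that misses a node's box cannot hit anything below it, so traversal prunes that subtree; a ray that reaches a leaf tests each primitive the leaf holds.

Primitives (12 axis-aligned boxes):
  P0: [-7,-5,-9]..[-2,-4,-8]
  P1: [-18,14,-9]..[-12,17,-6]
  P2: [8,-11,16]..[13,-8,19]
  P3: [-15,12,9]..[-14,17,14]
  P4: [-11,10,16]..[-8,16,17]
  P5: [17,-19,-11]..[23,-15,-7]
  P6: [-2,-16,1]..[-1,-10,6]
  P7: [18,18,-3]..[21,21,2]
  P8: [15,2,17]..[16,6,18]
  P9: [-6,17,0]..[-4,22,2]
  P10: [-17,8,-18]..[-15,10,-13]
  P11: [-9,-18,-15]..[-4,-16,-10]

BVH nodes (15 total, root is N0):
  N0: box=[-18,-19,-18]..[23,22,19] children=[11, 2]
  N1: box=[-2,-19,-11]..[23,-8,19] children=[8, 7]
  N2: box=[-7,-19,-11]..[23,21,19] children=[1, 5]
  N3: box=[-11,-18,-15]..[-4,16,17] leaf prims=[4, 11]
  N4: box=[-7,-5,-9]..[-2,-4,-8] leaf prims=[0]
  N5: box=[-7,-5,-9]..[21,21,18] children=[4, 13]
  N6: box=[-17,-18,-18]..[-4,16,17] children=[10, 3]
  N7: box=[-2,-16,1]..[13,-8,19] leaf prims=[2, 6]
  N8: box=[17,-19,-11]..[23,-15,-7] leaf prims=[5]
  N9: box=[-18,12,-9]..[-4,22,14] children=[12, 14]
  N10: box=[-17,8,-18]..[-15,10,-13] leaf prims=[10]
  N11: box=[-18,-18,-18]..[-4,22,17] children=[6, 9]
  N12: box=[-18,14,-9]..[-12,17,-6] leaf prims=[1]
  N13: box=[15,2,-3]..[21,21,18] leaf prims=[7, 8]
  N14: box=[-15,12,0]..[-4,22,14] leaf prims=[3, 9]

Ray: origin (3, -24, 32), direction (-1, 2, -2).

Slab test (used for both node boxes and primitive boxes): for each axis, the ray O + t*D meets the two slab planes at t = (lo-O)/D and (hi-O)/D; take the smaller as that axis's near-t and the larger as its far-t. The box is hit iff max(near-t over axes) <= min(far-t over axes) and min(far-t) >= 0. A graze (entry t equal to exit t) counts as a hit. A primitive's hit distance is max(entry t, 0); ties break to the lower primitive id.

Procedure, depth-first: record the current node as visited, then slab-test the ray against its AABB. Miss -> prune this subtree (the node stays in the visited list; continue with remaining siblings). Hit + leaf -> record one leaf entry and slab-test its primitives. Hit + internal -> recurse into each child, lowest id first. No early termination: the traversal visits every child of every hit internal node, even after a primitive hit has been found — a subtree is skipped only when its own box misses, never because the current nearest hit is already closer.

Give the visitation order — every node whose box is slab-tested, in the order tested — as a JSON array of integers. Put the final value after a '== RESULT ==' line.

Walk:
N0 x:[-20,21] y:[5/2,23] z:[13/2,25] -> hit [13/2,21], descend [2, 11]
  N2 x:[-20,10] y:[5/2,45/2] z:[13/2,43/2] -> hit [13/2,10], descend [1, 5]
    N1 x:[-20,5] y:[5/2,8] z:[13/2,43/2] -> miss, prune
    N5 x:[-18,10] y:[19/2,45/2] z:[7,41/2] -> hit [19/2,10], descend [4, 13]
      N4 x:[5,10] y:[19/2,10] z:[20,41/2] -> miss, prune
      N13 x:[-18,-12] y:[13,45/2] z:[7,35/2] -> miss, prune
  N11 x:[7,21] y:[3,23] z:[15/2,25] -> hit [15/2,21], descend [6, 9]
    N6 x:[7,20] y:[3,20] z:[15/2,25] -> hit [15/2,20], descend [3, 10]
      N3 x:[7,14] y:[3,20] z:[15/2,47/2] -> hit [15/2,14] leaf, test {P4(miss), P11(miss)}
      N10 x:[18,20] y:[16,17] z:[45/2,25] -> miss, prune
    N9 x:[7,21] y:[18,23] z:[9,41/2] -> hit [18,41/2], descend [12, 14]
      N12 x:[15,21] y:[19,41/2] z:[19,41/2] -> hit [19,41/2] leaf, test {P1@t=19}
      N14 x:[7,18] y:[18,23] z:[9,16] -> miss, prune

Summary -> nodes [0, 2, 1, 5, 4, 13, 11, 6, 3, 10, 9, 12, 14]; box-tests=13; leaf-entries=2; first=P1

== RESULT ==
[0, 2, 1, 5, 4, 13, 11, 6, 3, 10, 9, 12, 14]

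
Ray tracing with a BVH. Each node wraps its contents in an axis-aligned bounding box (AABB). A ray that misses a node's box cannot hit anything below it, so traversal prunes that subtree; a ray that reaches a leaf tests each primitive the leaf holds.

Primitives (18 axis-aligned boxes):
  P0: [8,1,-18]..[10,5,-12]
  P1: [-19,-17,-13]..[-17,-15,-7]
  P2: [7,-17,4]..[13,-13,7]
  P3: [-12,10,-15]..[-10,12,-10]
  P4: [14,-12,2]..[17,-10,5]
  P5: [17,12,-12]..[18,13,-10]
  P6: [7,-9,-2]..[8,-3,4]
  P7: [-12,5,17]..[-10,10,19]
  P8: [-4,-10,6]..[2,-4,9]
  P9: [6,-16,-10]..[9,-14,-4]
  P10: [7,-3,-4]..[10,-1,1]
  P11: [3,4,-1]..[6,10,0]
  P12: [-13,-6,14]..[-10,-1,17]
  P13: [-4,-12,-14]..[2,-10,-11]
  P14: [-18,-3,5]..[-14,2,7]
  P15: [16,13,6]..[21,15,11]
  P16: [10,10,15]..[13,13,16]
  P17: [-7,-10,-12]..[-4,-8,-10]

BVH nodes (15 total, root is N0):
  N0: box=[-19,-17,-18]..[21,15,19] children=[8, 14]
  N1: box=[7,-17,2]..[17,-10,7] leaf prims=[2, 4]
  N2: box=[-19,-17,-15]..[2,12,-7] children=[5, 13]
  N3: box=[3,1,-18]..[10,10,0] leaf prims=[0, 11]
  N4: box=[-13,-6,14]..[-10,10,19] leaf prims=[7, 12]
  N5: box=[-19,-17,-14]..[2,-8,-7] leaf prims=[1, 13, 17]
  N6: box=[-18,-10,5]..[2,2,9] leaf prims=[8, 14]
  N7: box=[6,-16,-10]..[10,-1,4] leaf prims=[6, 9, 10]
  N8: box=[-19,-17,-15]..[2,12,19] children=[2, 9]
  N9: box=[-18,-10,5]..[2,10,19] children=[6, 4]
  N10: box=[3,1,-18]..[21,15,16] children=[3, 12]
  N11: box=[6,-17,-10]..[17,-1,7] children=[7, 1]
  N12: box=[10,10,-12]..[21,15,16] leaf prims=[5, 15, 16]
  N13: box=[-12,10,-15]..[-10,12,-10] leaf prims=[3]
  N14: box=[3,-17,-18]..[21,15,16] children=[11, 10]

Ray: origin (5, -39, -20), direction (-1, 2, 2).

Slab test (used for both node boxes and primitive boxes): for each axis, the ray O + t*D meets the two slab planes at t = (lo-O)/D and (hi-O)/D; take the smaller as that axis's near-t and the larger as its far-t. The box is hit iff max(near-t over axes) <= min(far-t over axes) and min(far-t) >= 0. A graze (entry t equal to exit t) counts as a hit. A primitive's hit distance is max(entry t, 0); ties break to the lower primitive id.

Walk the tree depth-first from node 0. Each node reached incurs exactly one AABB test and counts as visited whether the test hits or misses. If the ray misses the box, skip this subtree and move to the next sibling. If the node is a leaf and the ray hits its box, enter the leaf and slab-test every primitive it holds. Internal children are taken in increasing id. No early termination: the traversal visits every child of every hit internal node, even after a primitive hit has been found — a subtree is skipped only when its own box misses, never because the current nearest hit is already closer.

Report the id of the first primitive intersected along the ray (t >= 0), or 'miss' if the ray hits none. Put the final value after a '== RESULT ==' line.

Trace the traversal:
N0 x:[-16,24] y:[11,27] z:[1,39/2] -> hit [11,39/2], descend [8, 14]
  N8 x:[3,24] y:[11,51/2] z:[5/2,39/2] -> hit [11,39/2], descend [2, 9]
    N2 x:[3,24] y:[11,51/2] z:[5/2,13/2] -> miss, prune
    N9 x:[3,23] y:[29/2,49/2] z:[25/2,39/2] -> hit [29/2,39/2], descend [4, 6]
      N4 x:[15,18] y:[33/2,49/2] z:[17,39/2] -> hit [17,18] leaf, test {P7(miss), P12@t=17}
      N6 x:[3,23] y:[29/2,41/2] z:[25/2,29/2] -> hit [29/2,29/2] leaf, test {P8(miss), P14(miss)}
  N14 x:[-16,2] y:[11,27] z:[1,18] -> miss, prune

Visited [0, 8, 2, 9, 4, 6, 14]. Tests: 7 box, 2 leaf. Nearest: P12.

== RESULT ==
12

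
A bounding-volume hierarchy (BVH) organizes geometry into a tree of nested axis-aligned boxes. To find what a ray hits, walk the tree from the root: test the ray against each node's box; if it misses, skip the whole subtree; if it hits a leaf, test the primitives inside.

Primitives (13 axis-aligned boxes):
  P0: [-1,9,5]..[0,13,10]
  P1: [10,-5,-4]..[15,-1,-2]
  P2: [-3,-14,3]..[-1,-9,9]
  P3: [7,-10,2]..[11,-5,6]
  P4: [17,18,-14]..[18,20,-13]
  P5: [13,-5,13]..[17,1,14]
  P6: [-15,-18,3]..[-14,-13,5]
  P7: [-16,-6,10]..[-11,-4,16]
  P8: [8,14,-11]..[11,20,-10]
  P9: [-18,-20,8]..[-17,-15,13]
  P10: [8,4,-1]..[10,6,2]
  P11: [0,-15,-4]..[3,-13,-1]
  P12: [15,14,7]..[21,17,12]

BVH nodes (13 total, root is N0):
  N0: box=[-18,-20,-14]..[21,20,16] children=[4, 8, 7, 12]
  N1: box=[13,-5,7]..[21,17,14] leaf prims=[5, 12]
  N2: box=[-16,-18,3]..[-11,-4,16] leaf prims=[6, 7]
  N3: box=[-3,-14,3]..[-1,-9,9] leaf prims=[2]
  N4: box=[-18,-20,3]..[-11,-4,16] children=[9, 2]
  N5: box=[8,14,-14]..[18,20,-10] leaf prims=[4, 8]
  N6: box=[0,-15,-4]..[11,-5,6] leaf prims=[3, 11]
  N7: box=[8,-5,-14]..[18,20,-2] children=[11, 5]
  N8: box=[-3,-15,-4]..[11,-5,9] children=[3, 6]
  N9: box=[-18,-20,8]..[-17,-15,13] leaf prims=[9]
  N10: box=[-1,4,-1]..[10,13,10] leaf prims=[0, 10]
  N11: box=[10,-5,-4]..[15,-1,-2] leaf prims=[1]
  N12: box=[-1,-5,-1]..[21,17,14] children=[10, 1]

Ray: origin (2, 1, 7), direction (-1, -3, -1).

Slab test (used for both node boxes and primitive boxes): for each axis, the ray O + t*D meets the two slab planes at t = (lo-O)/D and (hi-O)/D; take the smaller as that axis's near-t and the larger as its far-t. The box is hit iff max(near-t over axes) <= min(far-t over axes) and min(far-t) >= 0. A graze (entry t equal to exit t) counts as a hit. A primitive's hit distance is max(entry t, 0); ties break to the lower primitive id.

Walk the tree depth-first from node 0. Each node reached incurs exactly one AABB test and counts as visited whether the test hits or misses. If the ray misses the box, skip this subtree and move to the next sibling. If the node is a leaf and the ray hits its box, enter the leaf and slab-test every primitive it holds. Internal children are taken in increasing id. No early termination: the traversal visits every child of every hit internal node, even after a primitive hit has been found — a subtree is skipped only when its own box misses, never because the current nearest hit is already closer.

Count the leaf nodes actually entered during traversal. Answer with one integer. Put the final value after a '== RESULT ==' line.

Trace the traversal:
N0 x:[-19,20] y:[-19/3,7] z:[-9,21] -> hit [-19/3,7], descend [4, 7, 8, 12]
  N4 x:[13,20] y:[5/3,7] z:[-9,4] -> miss, prune
  N7 x:[-16,-6] y:[-19/3,2] z:[9,21] -> miss, prune
  N8 x:[-9,5] y:[2,16/3] z:[-2,11] -> hit [2,5], descend [3, 6]
    N3 x:[3,5] y:[10/3,5] z:[-2,4] -> hit [10/3,4] leaf, test {P2@t=10/3}
    N6 x:[-9,2] y:[2,16/3] z:[1,11] -> hit [2,2] leaf, test {P3(miss), P11(miss)}
  N12 x:[-19,3] y:[-16/3,2] z:[-7,8] -> hit [-16/3,2], descend [1, 10]
    N1 x:[-19,-11] y:[-16/3,2] z:[-7,0] -> miss, prune
    N10 x:[-8,3] y:[-4,-1] z:[-3,8] -> miss, prune

9 AABB tests over nodes [0, 4, 7, 8, 3, 6, 12, 1, 10]; 2 leaves entered; closest P2.

== RESULT ==
2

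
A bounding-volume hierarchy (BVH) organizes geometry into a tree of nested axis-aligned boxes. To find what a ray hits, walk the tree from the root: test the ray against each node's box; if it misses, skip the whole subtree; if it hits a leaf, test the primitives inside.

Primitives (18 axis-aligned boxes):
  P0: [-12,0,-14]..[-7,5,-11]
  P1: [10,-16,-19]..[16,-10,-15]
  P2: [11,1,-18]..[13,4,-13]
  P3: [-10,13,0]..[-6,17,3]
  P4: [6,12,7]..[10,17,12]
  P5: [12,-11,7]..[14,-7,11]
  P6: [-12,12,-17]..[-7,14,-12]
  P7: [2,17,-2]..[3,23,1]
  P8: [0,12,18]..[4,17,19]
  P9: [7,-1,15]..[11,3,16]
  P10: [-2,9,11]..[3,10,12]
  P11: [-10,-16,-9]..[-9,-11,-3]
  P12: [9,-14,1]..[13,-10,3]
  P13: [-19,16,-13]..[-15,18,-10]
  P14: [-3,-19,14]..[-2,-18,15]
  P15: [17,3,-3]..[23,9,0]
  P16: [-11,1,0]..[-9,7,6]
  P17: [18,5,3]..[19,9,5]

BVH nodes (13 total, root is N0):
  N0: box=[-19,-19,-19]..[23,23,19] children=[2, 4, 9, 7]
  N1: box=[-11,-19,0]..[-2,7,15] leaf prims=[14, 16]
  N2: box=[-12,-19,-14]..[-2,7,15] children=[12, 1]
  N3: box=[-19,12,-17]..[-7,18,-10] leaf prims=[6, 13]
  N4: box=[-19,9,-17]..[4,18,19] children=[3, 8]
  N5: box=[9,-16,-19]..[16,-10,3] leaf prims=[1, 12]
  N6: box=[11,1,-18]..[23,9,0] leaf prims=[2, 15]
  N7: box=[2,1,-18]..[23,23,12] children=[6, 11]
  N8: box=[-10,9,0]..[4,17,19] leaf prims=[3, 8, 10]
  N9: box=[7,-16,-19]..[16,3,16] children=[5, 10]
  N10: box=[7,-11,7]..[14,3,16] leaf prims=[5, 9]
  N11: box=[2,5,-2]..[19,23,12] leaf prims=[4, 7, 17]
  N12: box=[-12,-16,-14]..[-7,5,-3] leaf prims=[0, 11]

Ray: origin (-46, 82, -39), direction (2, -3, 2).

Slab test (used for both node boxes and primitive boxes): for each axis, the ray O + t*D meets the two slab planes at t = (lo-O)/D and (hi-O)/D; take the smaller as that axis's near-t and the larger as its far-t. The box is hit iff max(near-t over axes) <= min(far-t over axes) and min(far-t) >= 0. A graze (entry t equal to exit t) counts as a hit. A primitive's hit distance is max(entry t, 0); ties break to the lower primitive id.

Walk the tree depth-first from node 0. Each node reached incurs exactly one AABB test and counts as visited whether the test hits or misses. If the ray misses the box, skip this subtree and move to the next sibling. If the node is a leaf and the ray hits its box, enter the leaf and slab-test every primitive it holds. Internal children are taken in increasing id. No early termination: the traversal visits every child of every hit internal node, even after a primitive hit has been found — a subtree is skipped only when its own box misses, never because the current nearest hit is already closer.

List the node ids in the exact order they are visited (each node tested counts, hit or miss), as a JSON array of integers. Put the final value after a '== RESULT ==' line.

Walk:
N0 x:[27/2,69/2] y:[59/3,101/3] z:[10,29] -> hit [59/3,29], descend [2, 4, 7, 9]
  N2 x:[17,22] y:[25,101/3] z:[25/2,27] -> miss, prune
  N4 x:[27/2,25] y:[64/3,73/3] z:[11,29] -> hit [64/3,73/3], descend [3, 8]
    N3 x:[27/2,39/2] y:[64/3,70/3] z:[11,29/2] -> miss, prune
    N8 x:[18,25] y:[65/3,73/3] z:[39/2,29] -> hit [65/3,73/3] leaf, test {P3(miss), P8(miss), P10(miss)}
  N7 x:[24,69/2] y:[59/3,27] z:[21/2,51/2] -> hit [24,51/2], descend [6, 11]
    N6 x:[57/2,69/2] y:[73/3,27] z:[21/2,39/2] -> miss, prune
    N11 x:[24,65/2] y:[59/3,77/3] z:[37/2,51/2] -> hit [24,51/2] leaf, test {P4(miss), P7(miss), P17(miss)}
  N9 x:[53/2,31] y:[79/3,98/3] z:[10,55/2] -> hit [53/2,55/2], descend [5, 10]
    N5 x:[55/2,31] y:[92/3,98/3] z:[10,21] -> miss, prune
    N10 x:[53/2,30] y:[79/3,31] z:[23,55/2] -> hit [53/2,55/2] leaf, test {P5(miss), P9@t=27}

Visited [0, 2, 4, 3, 8, 7, 6, 11, 9, 5, 10]. Tests: 11 box, 3 leaf. Nearest: P9.

== RESULT ==
[0, 2, 4, 3, 8, 7, 6, 11, 9, 5, 10]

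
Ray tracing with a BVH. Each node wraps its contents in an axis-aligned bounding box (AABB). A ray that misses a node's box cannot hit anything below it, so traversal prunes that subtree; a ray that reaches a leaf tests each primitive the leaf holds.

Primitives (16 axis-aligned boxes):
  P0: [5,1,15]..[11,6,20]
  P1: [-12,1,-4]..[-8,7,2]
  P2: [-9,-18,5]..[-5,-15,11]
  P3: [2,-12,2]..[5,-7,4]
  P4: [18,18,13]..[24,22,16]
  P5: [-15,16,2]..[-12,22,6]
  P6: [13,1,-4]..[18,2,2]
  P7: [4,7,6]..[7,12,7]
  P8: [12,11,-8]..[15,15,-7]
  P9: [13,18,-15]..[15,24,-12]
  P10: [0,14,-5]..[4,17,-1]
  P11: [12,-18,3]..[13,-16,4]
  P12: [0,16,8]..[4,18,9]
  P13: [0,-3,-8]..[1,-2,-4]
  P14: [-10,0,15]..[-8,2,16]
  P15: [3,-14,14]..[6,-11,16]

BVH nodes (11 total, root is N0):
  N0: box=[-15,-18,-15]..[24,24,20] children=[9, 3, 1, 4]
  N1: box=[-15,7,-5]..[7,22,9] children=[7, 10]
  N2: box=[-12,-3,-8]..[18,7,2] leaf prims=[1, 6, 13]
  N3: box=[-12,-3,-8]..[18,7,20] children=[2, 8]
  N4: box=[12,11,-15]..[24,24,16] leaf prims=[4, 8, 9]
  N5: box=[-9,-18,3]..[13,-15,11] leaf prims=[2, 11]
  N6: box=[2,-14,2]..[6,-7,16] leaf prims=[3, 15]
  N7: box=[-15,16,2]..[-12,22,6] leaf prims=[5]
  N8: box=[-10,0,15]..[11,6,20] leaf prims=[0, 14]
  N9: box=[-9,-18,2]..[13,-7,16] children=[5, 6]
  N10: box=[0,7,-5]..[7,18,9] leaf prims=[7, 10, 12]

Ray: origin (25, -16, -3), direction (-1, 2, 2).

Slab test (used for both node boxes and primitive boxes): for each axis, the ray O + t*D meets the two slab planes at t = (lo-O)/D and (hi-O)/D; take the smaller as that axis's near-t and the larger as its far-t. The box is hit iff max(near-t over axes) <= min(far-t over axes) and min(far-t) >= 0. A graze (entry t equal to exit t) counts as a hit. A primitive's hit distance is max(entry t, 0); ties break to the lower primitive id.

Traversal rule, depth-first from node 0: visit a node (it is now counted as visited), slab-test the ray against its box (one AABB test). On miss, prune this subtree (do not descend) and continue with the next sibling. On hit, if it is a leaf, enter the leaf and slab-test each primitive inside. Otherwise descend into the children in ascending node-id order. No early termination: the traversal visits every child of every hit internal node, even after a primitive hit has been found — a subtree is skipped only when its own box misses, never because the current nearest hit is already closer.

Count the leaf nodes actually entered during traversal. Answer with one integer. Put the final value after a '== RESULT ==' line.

Trace the traversal:
N0 x:[1,40] y:[-1,20] z:[-6,23/2] -> hit [1,23/2], descend [1, 3, 4, 9]
  N1 x:[18,40] y:[23/2,19] z:[-1,6] -> miss, prune
  N3 x:[7,37] y:[13/2,23/2] z:[-5/2,23/2] -> hit [7,23/2], descend [2, 8]
    N2 x:[7,37] y:[13/2,23/2] z:[-5/2,5/2] -> miss, prune
    N8 x:[14,35] y:[8,11] z:[9,23/2] -> miss, prune
  N4 x:[1,13] y:[27/2,20] z:[-6,19/2] -> miss, prune
  N9 x:[12,34] y:[-1,9/2] z:[5/2,19/2] -> miss, prune

order=[0, 1, 3, 2, 8, 4, 9]  |boxes|=7  |leaves|=0  hit=miss

== RESULT ==
0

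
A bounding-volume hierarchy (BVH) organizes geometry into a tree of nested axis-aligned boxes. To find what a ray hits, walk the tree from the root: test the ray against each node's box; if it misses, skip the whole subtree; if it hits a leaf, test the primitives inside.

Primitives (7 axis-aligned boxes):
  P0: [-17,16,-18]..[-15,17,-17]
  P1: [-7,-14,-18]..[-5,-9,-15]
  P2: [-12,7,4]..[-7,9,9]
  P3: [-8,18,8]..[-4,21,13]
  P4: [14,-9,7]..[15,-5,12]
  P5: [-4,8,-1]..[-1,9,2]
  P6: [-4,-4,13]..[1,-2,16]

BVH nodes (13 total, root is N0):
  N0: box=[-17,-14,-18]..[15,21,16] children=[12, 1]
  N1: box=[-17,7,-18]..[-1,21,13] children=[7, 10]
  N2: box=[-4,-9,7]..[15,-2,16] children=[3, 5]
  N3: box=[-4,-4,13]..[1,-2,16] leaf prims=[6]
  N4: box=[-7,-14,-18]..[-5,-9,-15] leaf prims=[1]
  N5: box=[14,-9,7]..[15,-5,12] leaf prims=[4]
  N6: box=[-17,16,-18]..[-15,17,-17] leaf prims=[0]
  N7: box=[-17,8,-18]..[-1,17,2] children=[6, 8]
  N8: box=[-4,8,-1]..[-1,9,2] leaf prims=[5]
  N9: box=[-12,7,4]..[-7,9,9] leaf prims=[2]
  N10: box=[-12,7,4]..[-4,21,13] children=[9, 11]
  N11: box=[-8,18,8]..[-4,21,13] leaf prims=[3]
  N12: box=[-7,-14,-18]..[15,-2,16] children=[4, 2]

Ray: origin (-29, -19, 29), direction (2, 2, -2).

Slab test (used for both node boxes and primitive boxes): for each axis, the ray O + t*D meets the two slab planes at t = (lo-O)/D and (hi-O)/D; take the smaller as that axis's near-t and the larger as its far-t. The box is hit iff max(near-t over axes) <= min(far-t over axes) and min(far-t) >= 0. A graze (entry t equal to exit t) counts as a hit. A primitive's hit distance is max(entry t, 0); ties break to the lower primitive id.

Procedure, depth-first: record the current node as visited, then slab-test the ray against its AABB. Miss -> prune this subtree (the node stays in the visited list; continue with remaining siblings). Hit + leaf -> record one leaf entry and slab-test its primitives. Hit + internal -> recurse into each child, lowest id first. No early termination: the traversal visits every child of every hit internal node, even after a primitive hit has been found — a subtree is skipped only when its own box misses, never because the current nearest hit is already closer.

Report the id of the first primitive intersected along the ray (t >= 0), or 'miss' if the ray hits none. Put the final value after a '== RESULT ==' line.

Walk:
N0 x:[6,22] y:[5/2,20] z:[13/2,47/2] -> hit [13/2,20], descend [1, 12]
  N1 x:[6,14] y:[13,20] z:[8,47/2] -> hit [13,14], descend [7, 10]
    N7 x:[6,14] y:[27/2,18] z:[27/2,47/2] -> hit [27/2,14], descend [6, 8]
      N6 x:[6,7] y:[35/2,18] z:[23,47/2] -> miss, prune
      N8 x:[25/2,14] y:[27/2,14] z:[27/2,15] -> hit [27/2,14] leaf, test {P5@t=27/2}
    N10 x:[17/2,25/2] y:[13,20] z:[8,25/2] -> miss, prune
  N12 x:[11,22] y:[5/2,17/2] z:[13/2,47/2] -> miss, prune

7 AABB tests over nodes [0, 1, 7, 6, 8, 10, 12]; 1 leaf entered; closest P5.

== RESULT ==
5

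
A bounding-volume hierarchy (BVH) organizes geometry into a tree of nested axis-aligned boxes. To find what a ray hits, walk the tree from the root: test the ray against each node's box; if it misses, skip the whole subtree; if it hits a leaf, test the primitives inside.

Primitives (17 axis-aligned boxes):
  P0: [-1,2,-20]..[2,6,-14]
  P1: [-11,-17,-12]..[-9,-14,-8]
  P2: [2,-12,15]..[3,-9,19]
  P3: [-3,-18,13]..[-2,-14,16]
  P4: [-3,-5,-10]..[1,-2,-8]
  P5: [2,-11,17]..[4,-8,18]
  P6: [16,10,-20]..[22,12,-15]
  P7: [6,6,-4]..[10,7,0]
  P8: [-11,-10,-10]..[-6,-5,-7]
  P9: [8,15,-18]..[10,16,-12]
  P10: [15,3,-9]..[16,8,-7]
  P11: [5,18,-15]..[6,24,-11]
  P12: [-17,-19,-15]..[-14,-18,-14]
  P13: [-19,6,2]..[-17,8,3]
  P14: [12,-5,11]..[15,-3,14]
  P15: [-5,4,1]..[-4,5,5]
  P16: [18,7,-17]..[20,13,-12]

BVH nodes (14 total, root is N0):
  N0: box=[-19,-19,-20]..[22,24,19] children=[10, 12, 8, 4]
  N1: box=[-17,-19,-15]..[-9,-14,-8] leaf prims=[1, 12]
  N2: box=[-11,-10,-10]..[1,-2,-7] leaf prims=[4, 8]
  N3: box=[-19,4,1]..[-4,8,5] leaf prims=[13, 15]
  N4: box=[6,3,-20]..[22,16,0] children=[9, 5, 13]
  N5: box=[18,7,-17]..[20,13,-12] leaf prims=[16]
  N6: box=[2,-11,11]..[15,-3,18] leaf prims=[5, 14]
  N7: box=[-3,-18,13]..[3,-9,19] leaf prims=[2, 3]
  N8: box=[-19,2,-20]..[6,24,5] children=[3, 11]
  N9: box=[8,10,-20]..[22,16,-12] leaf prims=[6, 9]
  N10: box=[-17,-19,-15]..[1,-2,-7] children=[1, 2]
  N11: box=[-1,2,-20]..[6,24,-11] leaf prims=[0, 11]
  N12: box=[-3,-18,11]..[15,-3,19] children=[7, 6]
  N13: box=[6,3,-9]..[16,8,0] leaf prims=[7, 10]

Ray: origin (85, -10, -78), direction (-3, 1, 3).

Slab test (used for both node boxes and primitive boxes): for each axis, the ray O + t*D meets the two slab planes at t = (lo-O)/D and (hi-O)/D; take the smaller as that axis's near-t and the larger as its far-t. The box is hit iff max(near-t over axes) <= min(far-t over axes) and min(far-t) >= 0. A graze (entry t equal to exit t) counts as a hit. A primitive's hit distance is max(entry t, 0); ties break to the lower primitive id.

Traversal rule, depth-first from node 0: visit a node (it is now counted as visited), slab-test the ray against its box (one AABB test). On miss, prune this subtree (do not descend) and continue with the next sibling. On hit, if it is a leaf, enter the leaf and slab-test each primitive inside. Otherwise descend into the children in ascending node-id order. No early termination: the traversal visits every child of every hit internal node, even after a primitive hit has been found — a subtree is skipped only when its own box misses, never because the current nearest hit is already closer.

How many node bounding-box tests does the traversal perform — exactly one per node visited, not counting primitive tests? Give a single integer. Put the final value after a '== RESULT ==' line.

Traverse from the root:
N0 x:[21,104/3] y:[-9,34] z:[58/3,97/3] -> hit [21,97/3], descend [4, 8, 10, 12]
  N4 x:[21,79/3] y:[13,26] z:[58/3,26] -> hit [21,26], descend [5, 9, 13]
    N5 x:[65/3,67/3] y:[17,23] z:[61/3,22] -> hit [65/3,22] leaf, test {P16@t=65/3}
    N9 x:[21,77/3] y:[20,26] z:[58/3,22] -> hit [21,22] leaf, test {P6@t=21, P9(miss)}
    N13 x:[23,79/3] y:[13,18] z:[23,26] -> miss, prune
  N8 x:[79/3,104/3] y:[12,34] z:[58/3,83/3] -> hit [79/3,83/3], descend [3, 11]
    N3 x:[89/3,104/3] y:[14,18] z:[79/3,83/3] -> miss, prune
    N11 x:[79/3,86/3] y:[12,34] z:[58/3,67/3] -> miss, prune
  N10 x:[28,34] y:[-9,8] z:[21,71/3] -> miss, prune
  N12 x:[70/3,88/3] y:[-8,7] z:[89/3,97/3] -> miss, prune

Summary -> nodes [0, 4, 5, 9, 13, 8, 3, 11, 10, 12]; box-tests=10; leaf-entries=2; first=P6

== RESULT ==
10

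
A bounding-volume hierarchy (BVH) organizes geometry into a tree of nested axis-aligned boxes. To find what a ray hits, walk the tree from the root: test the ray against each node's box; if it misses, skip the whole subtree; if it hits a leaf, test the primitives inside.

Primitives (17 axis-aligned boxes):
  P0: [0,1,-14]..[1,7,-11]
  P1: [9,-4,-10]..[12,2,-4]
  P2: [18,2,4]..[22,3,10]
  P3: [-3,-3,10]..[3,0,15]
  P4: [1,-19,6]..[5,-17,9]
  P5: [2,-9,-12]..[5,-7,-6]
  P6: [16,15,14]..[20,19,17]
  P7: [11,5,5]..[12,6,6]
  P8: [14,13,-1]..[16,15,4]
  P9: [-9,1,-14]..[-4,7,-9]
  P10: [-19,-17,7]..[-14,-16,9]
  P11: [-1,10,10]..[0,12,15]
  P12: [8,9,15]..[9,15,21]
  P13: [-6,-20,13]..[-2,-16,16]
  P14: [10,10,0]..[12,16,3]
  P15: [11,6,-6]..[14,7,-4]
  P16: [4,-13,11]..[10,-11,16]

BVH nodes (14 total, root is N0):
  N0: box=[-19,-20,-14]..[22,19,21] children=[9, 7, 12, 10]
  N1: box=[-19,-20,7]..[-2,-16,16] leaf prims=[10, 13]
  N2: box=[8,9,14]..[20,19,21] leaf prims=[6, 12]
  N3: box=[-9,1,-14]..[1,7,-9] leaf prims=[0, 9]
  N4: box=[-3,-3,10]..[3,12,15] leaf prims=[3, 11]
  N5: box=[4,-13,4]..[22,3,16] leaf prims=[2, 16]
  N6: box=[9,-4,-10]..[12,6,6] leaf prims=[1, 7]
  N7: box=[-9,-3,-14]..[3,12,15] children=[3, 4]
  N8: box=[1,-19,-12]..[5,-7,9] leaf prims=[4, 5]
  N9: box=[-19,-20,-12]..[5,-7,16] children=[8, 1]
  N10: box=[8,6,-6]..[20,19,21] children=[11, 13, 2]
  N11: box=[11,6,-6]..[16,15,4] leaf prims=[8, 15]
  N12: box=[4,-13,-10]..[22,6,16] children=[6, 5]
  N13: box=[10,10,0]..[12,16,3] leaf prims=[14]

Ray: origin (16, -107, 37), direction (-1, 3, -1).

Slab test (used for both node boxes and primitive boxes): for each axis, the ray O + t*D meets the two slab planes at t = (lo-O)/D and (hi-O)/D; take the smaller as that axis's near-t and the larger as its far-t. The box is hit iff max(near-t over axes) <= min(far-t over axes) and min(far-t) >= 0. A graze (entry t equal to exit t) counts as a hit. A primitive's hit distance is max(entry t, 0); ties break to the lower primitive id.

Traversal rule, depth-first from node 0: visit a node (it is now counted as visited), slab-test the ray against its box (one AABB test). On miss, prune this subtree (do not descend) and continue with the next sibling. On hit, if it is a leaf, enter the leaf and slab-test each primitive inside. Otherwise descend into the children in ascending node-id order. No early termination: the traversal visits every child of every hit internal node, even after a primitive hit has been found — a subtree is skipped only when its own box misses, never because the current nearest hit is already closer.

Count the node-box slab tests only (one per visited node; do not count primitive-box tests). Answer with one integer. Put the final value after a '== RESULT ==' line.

Traverse from the root:
N0 x:[-6,35] y:[29,42] z:[16,51] -> hit [29,35], descend [7, 9, 10, 12]
  N7 x:[13,25] y:[104/3,119/3] z:[22,51] -> miss, prune
  N9 x:[11,35] y:[29,100/3] z:[21,49] -> hit [29,100/3], descend [1, 8]
    N1 x:[18,35] y:[29,91/3] z:[21,30] -> hit [29,30] leaf, test {P10@t=30, P13(miss)}
    N8 x:[11,15] y:[88/3,100/3] z:[28,49] -> miss, prune
  N10 x:[-4,8] y:[113/3,42] z:[16,43] -> miss, prune
  N12 x:[-6,12] y:[94/3,113/3] z:[21,47] -> miss, prune

Summary -> nodes [0, 7, 9, 1, 8, 10, 12]; box-tests=7; leaf-entries=1; first=P10

== RESULT ==
7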